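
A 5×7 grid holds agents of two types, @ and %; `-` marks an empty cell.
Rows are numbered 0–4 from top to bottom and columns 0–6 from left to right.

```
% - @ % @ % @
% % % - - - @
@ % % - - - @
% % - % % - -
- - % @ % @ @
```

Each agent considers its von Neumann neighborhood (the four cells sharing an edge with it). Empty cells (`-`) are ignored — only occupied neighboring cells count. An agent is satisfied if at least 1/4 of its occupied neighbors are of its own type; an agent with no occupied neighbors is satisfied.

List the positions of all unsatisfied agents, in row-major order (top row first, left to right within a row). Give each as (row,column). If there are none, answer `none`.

(0,2), (0,3), (0,4), (0,5), (2,0), (4,2), (4,3)

Row 0: (0,0)% 1/1 satisfied · (0,2)@ 0/2 not · (0,3)% 0/2 not · (0,4)@ 0/2 not · (0,5)% 0/2 not · (0,6)@ 1/2 satisfied
Row 1: (1,0)% 2/3 satisfied · (1,1)% 3/3 satisfied · (1,2)% 2/3 satisfied · (1,6)@ 2/2 satisfied
Row 2: (2,0)@ 0/3 not · (2,1)% 3/4 satisfied · (2,2)% 2/2 satisfied · (2,6)@ 1/1 satisfied
Row 3: (3,0)% 1/2 satisfied · (3,1)% 2/2 satisfied · (3,3)% 1/2 satisfied · (3,4)% 2/2 satisfied
Row 4: (4,2)% 0/1 not · (4,3)@ 0/3 not · (4,4)% 1/3 satisfied · (4,5)@ 1/2 satisfied · (4,6)@ 1/1 satisfied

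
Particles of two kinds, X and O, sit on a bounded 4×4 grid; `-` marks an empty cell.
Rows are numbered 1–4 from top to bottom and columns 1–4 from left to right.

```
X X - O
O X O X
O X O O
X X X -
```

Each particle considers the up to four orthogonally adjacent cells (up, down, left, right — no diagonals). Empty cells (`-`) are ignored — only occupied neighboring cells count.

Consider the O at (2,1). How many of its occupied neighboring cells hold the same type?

Occupied neighbors of (2,1): (1,1)=X, (3,1)=O, (2,2)=X.
Same type (O): 1 of 3.

1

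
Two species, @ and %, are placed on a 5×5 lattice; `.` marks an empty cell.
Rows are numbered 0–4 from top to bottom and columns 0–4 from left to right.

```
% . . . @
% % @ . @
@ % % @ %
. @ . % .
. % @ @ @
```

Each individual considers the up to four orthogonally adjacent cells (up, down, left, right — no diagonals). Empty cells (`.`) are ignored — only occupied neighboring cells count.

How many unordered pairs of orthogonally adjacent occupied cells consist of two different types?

12

Scan each occupied cell's neighbors to the right and below so each pair is counted once.
From row 0: 0 unlike of 2 pairs (running 0/2).
From row 1: 4 unlike of 6 pairs (running 4/8).
From row 2: 5 unlike of 6 pairs (running 9/14).
From row 3: 2 unlike of 2 pairs (running 11/16).
From row 4: 1 unlike of 3 pairs (running 12/19).
Total adjacent occupied pairs: 19; unlike-type pairs: 12.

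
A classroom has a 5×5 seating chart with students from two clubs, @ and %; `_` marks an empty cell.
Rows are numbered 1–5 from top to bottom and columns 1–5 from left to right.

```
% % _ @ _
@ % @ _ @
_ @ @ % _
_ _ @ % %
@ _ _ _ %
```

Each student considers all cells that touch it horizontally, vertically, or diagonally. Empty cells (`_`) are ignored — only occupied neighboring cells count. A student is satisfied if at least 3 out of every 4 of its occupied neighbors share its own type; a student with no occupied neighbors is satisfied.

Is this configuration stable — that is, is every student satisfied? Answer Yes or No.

No

Row 1: (1,1)% 2/3 not · (1,2)% 2/4 not · (1,4)@ 2/2 satisfied
Row 2: (2,1)@ 1/4 not · (2,2)% 2/6 not · (2,3)@ 3/6 not · (2,5)@ 1/2 not
Row 3: (3,2)@ 4/5 satisfied · (3,3)@ 3/6 not · (3,4)% 2/6 not
Row 4: (4,3)@ 2/4 not · (4,4)% 3/5 not · (4,5)% 3/3 satisfied
Row 5: (5,1)@ 0/0 satisfied · (5,5)% 2/2 satisfied
For instance (1,1) has only 2/3 same-type neighbors, below 3/4.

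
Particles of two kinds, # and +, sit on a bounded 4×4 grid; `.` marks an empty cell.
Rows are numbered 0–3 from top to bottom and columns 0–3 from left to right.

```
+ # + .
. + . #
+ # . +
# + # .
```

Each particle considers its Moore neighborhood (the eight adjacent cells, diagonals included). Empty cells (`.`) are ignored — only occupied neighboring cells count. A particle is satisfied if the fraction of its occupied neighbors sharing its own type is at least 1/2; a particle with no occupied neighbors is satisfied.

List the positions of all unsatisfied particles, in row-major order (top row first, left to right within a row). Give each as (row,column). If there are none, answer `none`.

(0,1), (0,2), (1,3), (2,1), (2,3), (3,0), (3,1), (3,2)

(0,0)+ 1/2 ok
(0,1)# 0/3 unhappy
(0,2)+ 1/3 unhappy
(1,1)+ 3/5 ok
(1,3)# 0/2 unhappy
(2,0)+ 2/4 ok
(2,1)# 2/5 unhappy
(2,3)+ 0/2 unhappy
(3,0)# 1/3 unhappy
(3,1)+ 1/4 unhappy
(3,2)# 1/3 unhappy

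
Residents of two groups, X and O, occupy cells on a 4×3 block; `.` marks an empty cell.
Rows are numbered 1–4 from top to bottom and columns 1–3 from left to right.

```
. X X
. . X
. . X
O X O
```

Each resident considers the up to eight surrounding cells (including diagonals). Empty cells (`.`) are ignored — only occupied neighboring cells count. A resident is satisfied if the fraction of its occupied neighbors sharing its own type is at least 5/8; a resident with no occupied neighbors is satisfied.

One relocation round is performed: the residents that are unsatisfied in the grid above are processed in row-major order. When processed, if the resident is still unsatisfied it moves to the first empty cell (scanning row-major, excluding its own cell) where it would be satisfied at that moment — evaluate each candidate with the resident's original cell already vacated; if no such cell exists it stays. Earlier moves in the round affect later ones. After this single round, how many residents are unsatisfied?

0

Initially unsatisfied (in order): (4,1), (4,2), (4,3).
  (4,1): no empty cell satisfies it; stays.
  (4,2) → (1,1).
  (4,3) → (3,1).
Resulting grid:
X X X
. . X
O . X
O . .
All satisfied now.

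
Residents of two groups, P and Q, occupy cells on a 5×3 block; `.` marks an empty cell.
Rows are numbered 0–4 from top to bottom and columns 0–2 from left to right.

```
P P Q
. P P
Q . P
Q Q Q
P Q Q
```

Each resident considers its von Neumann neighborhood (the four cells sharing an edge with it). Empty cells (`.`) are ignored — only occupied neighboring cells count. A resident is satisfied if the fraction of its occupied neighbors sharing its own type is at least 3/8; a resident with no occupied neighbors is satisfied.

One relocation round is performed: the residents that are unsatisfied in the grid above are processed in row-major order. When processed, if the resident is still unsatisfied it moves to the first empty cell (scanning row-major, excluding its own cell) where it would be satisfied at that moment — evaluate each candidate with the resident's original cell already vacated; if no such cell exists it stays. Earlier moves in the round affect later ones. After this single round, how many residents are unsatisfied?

Initially unsatisfied (in order): (0,2), (4,0).
  (0,2) → (2,1).
  (4,0) → (0,2).
Resulting grid:
P P P
. P P
Q Q P
Q Q Q
. Q Q
Unsatisfied now: (2,2).

1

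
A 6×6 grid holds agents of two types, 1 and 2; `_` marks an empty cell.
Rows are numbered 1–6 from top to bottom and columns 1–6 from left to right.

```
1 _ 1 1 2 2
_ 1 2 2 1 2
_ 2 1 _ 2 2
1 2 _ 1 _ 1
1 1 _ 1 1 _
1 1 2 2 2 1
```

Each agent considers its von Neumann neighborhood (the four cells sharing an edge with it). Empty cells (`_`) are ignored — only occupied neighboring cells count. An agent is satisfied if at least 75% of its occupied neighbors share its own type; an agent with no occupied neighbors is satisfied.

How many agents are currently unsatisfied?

Row 1: (1,1)1 0/0 ✓ · (1,3)1 1/2 ✗ · (1,4)1 1/3 ✗ · (1,5)2 1/3 ✗ · (1,6)2 2/2 ✓
Row 2: (2,2)1 0/2 ✗ · (2,3)2 1/4 ✗ · (2,4)2 1/3 ✗ · (2,5)1 0/4 ✗ · (2,6)2 2/3 ✗
Row 3: (3,2)2 1/3 ✗ · (3,3)1 0/2 ✗ · (3,5)2 1/2 ✗ · (3,6)2 2/3 ✗
Row 4: (4,1)1 1/2 ✗ · (4,2)2 1/3 ✗ · (4,4)1 1/1 ✓ · (4,6)1 0/1 ✗
Row 5: (5,1)1 3/3 ✓ · (5,2)1 2/3 ✗ · (5,4)1 2/3 ✗ · (5,5)1 1/2 ✗
Row 6: (6,1)1 2/2 ✓ · (6,2)1 2/3 ✗ · (6,3)2 1/2 ✗ · (6,4)2 2/3 ✗ · (6,5)2 1/3 ✗ · (6,6)1 0/1 ✗
Unsatisfied: (1,3), (1,4), (1,5), (2,2), (2,3), (2,4), (2,5), (2,6), (3,2), (3,3), (3,5), (3,6), (4,1), (4,2), (4,6), (5,2), (5,4), (5,5), (6,2), (6,3), (6,4), (6,5), (6,6) — 23 in total.

23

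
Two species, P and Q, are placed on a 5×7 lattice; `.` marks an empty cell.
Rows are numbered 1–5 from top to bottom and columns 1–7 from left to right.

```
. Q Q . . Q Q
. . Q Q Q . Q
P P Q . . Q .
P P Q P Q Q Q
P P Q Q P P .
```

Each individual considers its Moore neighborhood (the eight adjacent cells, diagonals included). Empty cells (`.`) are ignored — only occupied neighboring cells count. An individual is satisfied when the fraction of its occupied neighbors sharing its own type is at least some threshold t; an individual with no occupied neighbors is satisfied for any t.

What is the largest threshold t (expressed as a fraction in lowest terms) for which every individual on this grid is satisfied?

1/6

Row 1: (1,2)Q 2/2 · (1,3)Q 3/3 · (1,6)Q 3/3 · (1,7)Q 2/2
Row 2: (2,3)Q 4/5 · (2,4)Q 4/4 · (2,5)Q 3/3 · (2,7)Q 3/3
Row 3: (3,1)P 3/3 · (3,2)P 3/6 · (3,3)Q 3/6 · (3,6)Q 5/5
Row 4: (4,1)P 5/5 · (4,2)P 5/8 · (4,3)Q 3/7 · (4,4)P 1/6 · (4,5)Q 3/6 · (4,6)Q 3/5 · (4,7)Q 2/3
Row 5: (5,1)P 3/3 · (5,2)P 3/5 · (5,3)Q 2/5 · (5,4)Q 3/5 · (5,5)P 2/5 · (5,6)P 1/4
The smallest same-type fraction is 1/6 at (4,4), which reduces to 1/6. Any threshold above that leaves this individual unsatisfied.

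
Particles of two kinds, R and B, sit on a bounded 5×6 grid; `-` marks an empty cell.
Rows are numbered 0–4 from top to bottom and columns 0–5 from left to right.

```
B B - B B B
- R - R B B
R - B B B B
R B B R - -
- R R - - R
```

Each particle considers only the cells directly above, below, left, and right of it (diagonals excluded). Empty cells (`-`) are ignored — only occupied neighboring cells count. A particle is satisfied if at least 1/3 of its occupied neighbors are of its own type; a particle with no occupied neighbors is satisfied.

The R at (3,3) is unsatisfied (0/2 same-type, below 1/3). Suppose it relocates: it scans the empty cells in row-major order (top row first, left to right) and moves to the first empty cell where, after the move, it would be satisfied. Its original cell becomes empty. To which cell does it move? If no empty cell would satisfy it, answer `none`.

Vacating (3,3). Empty cells in order:
  (0,2): 0/2 same-type → still unsatisfied.
  (1,0): 2/3 same-type → satisfied — stop here.

(1,0)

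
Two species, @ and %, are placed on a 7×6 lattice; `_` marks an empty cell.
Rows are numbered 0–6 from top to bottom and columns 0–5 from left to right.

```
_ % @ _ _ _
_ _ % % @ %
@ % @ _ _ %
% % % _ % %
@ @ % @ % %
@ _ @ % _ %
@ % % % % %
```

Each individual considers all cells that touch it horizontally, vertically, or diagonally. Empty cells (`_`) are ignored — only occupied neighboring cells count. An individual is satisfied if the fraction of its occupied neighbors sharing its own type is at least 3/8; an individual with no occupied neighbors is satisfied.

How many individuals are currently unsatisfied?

Row 0: (0,1)% 1/2 ok · (0,2)@ 0/3 unhappy
Row 1: (1,2)% 3/5 ok · (1,3)% 1/4 unhappy · (1,4)@ 0/3 unhappy · (1,5)% 1/2 ok
Row 2: (2,0)@ 0/3 unhappy · (2,1)% 4/6 ok · (2,2)@ 0/5 unhappy · (2,5)% 3/4 ok
Row 3: (3,0)% 2/5 ok · (3,1)% 4/8 ok · (3,2)% 3/6 ok · (3,4)% 4/5 ok · (3,5)% 4/4 ok
Row 4: (4,0)@ 2/4 ok · (4,1)@ 3/7 ok · (4,2)% 3/6 ok · (4,3)@ 1/6 unhappy · (4,4)% 5/6 ok · (4,5)% 4/4 ok
Row 5: (5,0)@ 3/4 ok · (5,2)@ 2/7 unhappy · (5,3)% 5/7 ok · (5,5)% 4/4 ok
Row 6: (6,0)@ 1/2 ok · (6,1)% 1/4 unhappy · (6,2)% 3/4 ok · (6,3)% 3/4 ok · (6,4)% 4/4 ok · (6,5)% 2/2 ok
Unsatisfied: (0,2), (1,3), (1,4), (2,0), (2,2), (4,3), (5,2), (6,1) — 8 in total.

8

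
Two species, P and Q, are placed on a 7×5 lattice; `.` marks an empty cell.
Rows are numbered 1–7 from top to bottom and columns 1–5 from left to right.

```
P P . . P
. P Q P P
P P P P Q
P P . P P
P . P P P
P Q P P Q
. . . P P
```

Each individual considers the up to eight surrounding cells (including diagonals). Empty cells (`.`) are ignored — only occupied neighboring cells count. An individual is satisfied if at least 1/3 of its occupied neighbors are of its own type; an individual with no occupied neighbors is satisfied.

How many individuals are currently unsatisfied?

Row 1: (1,1)P 2/2 ✓ · (1,2)P 2/3 ✓ · (1,5)P 2/2 ✓
Row 2: (2,2)P 5/6 ✓ · (2,3)Q 0/6 ✗ · (2,4)P 4/6 ✓ · (2,5)P 3/4 ✓
Row 3: (3,1)P 4/4 ✓ · (3,2)P 5/6 ✓ · (3,3)P 6/7 ✓ · (3,4)P 5/7 ✓ · (3,5)Q 0/5 ✗
Row 4: (4,1)P 4/4 ✓ · (4,2)P 6/6 ✓ · (4,4)P 6/7 ✓ · (4,5)P 4/5 ✓
Row 5: (5,1)P 3/4 ✓ · (5,3)P 5/6 ✓ · (5,4)P 6/7 ✓ · (5,5)P 4/5 ✓
Row 6: (6,1)P 1/2 ✓ · (6,2)Q 0/4 ✗ · (6,3)P 4/5 ✓ · (6,4)P 6/7 ✓ · (6,5)Q 0/5 ✗
Row 7: (7,4)P 3/4 ✓ · (7,5)P 2/3 ✓
Unsatisfied: (2,3), (3,5), (6,2), (6,5) — 4 in total.

4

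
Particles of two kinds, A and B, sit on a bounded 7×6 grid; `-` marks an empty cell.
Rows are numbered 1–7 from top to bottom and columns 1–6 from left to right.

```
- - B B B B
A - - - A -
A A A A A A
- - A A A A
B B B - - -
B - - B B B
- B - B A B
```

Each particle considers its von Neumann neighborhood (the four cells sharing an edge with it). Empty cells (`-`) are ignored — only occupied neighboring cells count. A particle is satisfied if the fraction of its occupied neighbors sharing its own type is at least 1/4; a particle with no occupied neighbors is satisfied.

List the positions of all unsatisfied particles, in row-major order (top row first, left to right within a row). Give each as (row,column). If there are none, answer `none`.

(7,5)

(1,3)B 1/1 satisfied
(1,4)B 2/2 satisfied
(1,5)B 2/3 satisfied
(1,6)B 1/1 satisfied
(2,1)A 1/1 satisfied
(2,5)A 1/2 satisfied
(3,1)A 2/2 satisfied
(3,2)A 2/2 satisfied
(3,3)A 3/3 satisfied
(3,4)A 3/3 satisfied
(3,5)A 4/4 satisfied
(3,6)A 2/2 satisfied
(4,3)A 2/3 satisfied
(4,4)A 3/3 satisfied
(4,5)A 3/3 satisfied
(4,6)A 2/2 satisfied
(5,1)B 2/2 satisfied
(5,2)B 2/2 satisfied
(5,3)B 1/2 satisfied
(6,1)B 1/1 satisfied
(6,4)B 2/2 satisfied
(6,5)B 2/3 satisfied
(6,6)B 2/2 satisfied
(7,2)B 0/0 satisfied
(7,4)B 1/2 satisfied
(7,5)A 0/3 not
(7,6)B 1/2 satisfied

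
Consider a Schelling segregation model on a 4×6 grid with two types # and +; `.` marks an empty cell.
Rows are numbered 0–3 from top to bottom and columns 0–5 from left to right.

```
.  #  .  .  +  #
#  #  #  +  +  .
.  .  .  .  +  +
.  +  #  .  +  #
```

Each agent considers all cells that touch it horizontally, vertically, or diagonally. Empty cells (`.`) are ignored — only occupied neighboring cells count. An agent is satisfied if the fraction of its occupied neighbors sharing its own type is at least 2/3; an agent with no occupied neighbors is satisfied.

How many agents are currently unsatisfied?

Row 0: (0,1)# 3/3 satisfied · (0,4)+ 2/3 satisfied · (0,5)# 0/2 not
Row 1: (1,0)# 2/2 satisfied · (1,1)# 3/3 satisfied · (1,2)# 2/3 satisfied · (1,3)+ 3/4 satisfied · (1,4)+ 4/5 satisfied
Row 2: (2,4)+ 4/5 satisfied · (2,5)+ 3/4 satisfied
Row 3: (3,1)+ 0/1 not · (3,2)# 0/1 not · (3,4)+ 2/3 satisfied · (3,5)# 0/3 not
Unsatisfied: (0,5), (3,1), (3,2), (3,5) — 4 in total.

4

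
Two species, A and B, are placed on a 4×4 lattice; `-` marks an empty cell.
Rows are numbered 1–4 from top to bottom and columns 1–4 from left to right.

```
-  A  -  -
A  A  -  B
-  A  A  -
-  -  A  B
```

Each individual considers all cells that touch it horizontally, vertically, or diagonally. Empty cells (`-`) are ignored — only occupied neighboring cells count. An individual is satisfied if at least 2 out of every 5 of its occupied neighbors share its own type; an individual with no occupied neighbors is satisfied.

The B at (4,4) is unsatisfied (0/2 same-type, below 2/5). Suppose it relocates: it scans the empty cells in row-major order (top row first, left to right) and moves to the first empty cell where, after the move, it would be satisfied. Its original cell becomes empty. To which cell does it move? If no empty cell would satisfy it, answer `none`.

Vacating (4,4). Empty cells in order:
  (1,1): 0/3 same-type → still unsatisfied.
  (1,3): 1/3 same-type → still unsatisfied.
  (1,4): 1/1 same-type → satisfied — stop here.

(1,4)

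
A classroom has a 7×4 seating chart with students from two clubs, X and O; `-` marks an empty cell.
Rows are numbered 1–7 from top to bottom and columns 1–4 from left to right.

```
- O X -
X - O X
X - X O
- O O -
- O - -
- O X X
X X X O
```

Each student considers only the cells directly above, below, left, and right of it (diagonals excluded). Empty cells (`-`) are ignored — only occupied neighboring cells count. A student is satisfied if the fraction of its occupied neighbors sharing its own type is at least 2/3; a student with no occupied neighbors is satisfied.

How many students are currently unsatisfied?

10

(1,2)O 0/1 unhappy
(1,3)X 0/2 unhappy
(2,1)X 1/1 ok
(2,3)O 0/3 unhappy
(2,4)X 0/2 unhappy
(3,1)X 1/1 ok
(3,3)X 0/3 unhappy
(3,4)O 0/2 unhappy
(4,2)O 2/2 ok
(4,3)O 1/2 unhappy
(5,2)O 2/2 ok
(6,2)O 1/3 unhappy
(6,3)X 2/3 ok
(6,4)X 1/2 unhappy
(7,1)X 1/1 ok
(7,2)X 2/3 ok
(7,3)X 2/3 ok
(7,4)O 0/2 unhappy
Unsatisfied: (1,2), (1,3), (2,3), (2,4), (3,3), (3,4), (4,3), (6,2), (6,4), (7,4) — 10 in total.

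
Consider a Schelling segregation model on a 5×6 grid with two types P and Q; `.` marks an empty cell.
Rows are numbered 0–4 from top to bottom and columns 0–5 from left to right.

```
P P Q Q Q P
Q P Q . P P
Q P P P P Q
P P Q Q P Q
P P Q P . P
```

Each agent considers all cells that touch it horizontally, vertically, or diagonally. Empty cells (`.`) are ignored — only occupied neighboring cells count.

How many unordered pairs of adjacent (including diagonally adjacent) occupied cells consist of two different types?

Scan each occupied cell's neighbors to the right and below (and the two forward diagonals) so each pair is counted once.
Row 0: P(0,0)–P(0,1)= P(0,0)–Q(1,0)≠ P(0,0)–P(1,1)= P(0,1)–Q(0,2)≠ P(0,1)–P(1,1)= P(0,1)–Q(1,2)≠ P(0,1)–Q(1,0)≠ Q(0,2)–Q(0,3)= Q(0,2)–Q(1,2)= Q(0,2)–P(1,1)≠ Q(0,3)–Q(0,4)= Q(0,3)–P(1,4)≠ Q(0,3)–Q(1,2)= Q(0,4)–P(0,5)≠ Q(0,4)–P(1,4)≠ Q(0,4)–P(1,5)≠ P(0,5)–P(1,5)= P(0,5)–P(1,4)=  → 9/18 unlike.
Row 1: Q(1,0)–P(1,1)≠ Q(1,0)–Q(2,0)= Q(1,0)–P(2,1)≠ P(1,1)–Q(1,2)≠ P(1,1)–P(2,1)= P(1,1)–P(2,2)= P(1,1)–Q(2,0)≠ Q(1,2)–P(2,2)≠ Q(1,2)–P(2,3)≠ Q(1,2)–P(2,1)≠ P(1,4)–P(1,5)= P(1,4)–P(2,4)= P(1,4)–Q(2,5)≠ P(1,4)–P(2,3)= P(1,5)–Q(2,5)≠ P(1,5)–P(2,4)=  → 9/16 unlike.
Row 2: Q(2,0)–P(2,1)≠ Q(2,0)–P(3,0)≠ Q(2,0)–P(3,1)≠ P(2,1)–P(2,2)= P(2,1)–P(3,1)= P(2,1)–Q(3,2)≠ P(2,1)–P(3,0)= P(2,2)–P(2,3)= P(2,2)–Q(3,2)≠ P(2,2)–Q(3,3)≠ P(2,2)–P(3,1)= P(2,3)–P(2,4)= P(2,3)–Q(3,3)≠ P(2,3)–P(3,4)= P(2,3)–Q(3,2)≠ P(2,4)–Q(2,5)≠ P(2,4)–P(3,4)= P(2,4)–Q(3,5)≠ P(2,4)–Q(3,3)≠ Q(2,5)–Q(3,5)= Q(2,5)–P(3,4)≠  → 12/21 unlike.
Row 3: P(3,0)–P(3,1)= P(3,0)–P(4,0)= P(3,0)–P(4,1)= P(3,1)–Q(3,2)≠ P(3,1)–P(4,1)= P(3,1)–Q(4,2)≠ P(3,1)–P(4,0)= Q(3,2)–Q(3,3)= Q(3,2)–Q(4,2)= Q(3,2)–P(4,3)≠ Q(3,2)–P(4,1)≠ Q(3,3)–P(3,4)≠ Q(3,3)–P(4,3)≠ Q(3,3)–Q(4,2)= P(3,4)–Q(3,5)≠ P(3,4)–P(4,5)= P(3,4)–P(4,3)= Q(3,5)–P(4,5)≠  → 8/18 unlike.
Row 4: P(4,0)–P(4,1)= P(4,1)–Q(4,2)≠ Q(4,2)–P(4,3)≠  → 2/3 unlike.
Total adjacent occupied pairs: 76; unlike-type pairs: 40.

40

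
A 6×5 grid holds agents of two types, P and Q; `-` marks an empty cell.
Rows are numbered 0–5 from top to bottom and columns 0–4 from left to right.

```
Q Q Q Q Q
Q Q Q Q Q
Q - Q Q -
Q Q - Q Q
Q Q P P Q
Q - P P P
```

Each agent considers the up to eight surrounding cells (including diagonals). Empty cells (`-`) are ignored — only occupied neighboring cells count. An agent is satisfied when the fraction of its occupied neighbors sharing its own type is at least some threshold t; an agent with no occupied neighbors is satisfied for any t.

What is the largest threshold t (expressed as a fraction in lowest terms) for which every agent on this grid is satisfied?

2/5

Row 0: (0,0)Q 3/3 · (0,1)Q 5/5 · (0,2)Q 5/5 · (0,3)Q 5/5 · (0,4)Q 3/3
Row 1: (1,0)Q 4/4 · (1,1)Q 7/7 · (1,2)Q 7/7 · (1,3)Q 7/7 · (1,4)Q 4/4
Row 2: (2,0)Q 4/4 · (2,2)Q 6/6 · (2,3)Q 6/6
Row 3: (3,0)Q 4/4 · (3,1)Q 5/6 · (3,3)Q 4/6 · (3,4)Q 3/4
Row 4: (4,0)Q 4/4 · (4,1)Q 4/6 · (4,2)P 3/6 · (4,3)P 4/7 · (4,4)Q 2/5
Row 5: (5,0)Q 2/2 · (5,2)P 3/4 · (5,3)P 4/5 · (5,4)P 2/3
The smallest same-type fraction is 2/5 at (4,4), which reduces to 2/5. Any threshold above that leaves this agent unsatisfied.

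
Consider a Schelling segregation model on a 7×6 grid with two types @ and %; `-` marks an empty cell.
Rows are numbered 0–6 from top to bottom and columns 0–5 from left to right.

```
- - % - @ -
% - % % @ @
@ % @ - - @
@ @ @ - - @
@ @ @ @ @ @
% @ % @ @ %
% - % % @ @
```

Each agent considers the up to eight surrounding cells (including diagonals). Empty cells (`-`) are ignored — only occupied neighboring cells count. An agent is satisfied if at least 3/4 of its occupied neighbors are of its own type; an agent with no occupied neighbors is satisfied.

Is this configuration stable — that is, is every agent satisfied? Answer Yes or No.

Row 0: (0,2)% 2/2 ✓ · (0,4)@ 2/3 ✗
Row 1: (1,0)% 1/2 ✗ · (1,2)% 3/4 ✓ · (1,3)% 2/5 ✗ · (1,4)@ 3/4 ✓ · (1,5)@ 3/3 ✓
Row 2: (2,0)@ 2/4 ✗ · (2,1)% 2/7 ✗ · (2,2)@ 2/5 ✗ · (2,5)@ 3/3 ✓
Row 3: (3,0)@ 4/5 ✓ · (3,1)@ 7/8 ✓ · (3,2)@ 5/6 ✓ · (3,5)@ 3/3 ✓
Row 4: (4,0)@ 4/5 ✓ · (4,1)@ 6/8 ✓ · (4,2)@ 6/7 ✓ · (4,3)@ 5/6 ✓ · (4,4)@ 5/6 ✓ · (4,5)@ 3/4 ✓
Row 5: (5,0)% 1/4 ✗ · (5,1)@ 3/7 ✗ · (5,2)% 2/7 ✗ · (5,3)@ 5/8 ✗ · (5,4)@ 6/8 ✓ · (5,5)% 0/5 ✗
Row 6: (6,0)% 1/2 ✗ · (6,2)% 2/4 ✗ · (6,3)% 2/5 ✗ · (6,4)@ 3/5 ✗ · (6,5)@ 2/3 ✗
For instance (0,4) has only 2/3 same-type neighbors, below 3/4.

No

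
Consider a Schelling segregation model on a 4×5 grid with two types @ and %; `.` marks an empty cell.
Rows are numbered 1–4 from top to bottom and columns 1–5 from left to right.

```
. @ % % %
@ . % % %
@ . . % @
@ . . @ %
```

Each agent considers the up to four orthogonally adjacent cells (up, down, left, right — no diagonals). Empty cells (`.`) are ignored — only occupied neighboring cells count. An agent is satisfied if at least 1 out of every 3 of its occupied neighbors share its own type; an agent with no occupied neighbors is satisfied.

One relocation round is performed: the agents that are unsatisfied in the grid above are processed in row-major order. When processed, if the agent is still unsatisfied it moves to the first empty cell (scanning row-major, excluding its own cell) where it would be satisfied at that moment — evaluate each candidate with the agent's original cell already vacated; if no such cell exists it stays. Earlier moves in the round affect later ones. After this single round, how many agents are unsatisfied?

Initially unsatisfied (in order): (1,2), (3,5), (4,4), (4,5).
  (1,2) → (1,1).
  (3,5) → (1,2).
  (4,4) → (2,2).
  (4,5): now satisfied by earlier moves; stays.
Resulting grid:
@ @ % % %
@ @ % % %
@ . . % .
@ . . . %
All satisfied now.

0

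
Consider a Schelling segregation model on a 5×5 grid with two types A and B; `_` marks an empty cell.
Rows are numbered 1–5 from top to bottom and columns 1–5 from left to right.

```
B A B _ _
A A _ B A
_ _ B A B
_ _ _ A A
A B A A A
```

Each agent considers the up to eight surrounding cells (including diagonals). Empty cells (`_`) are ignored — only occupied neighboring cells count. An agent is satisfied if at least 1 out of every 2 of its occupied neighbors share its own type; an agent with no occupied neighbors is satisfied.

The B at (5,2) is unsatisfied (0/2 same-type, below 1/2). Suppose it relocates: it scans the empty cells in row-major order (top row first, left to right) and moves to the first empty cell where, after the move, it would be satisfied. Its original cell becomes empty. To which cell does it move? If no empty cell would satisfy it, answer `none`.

(1,4)

Vacating (5,2). Empty cells in order:
  (1,4): 2/3 same-type → satisfied — stop here.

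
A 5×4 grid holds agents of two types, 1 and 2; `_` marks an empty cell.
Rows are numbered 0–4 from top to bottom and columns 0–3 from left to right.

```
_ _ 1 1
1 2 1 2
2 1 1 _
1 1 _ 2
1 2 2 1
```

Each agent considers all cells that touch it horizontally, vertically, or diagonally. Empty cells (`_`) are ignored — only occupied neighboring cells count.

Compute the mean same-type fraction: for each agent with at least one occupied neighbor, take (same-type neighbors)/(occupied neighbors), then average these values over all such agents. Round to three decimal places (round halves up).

(0,2)1 2/4
(0,3)1 2/3
(1,0)1 1/3
(1,1)2 1/6
(1,2)1 4/6
(1,3)2 0/4
(2,0)2 1/5
(2,1)1 5/7
(2,2)1 3/6
(3,0)1 3/5
(3,1)1 4/7
(3,3)2 1/3
(4,0)1 2/3
(4,1)2 1/4
(4,2)2 2/4
(4,3)1 0/2
Sum over 16 agents: 2/4 + 2/3 + 1/3 + 1/6 + 4/6 + 0/4 + 1/5 + 5/7 + 3/6 + 3/5 + 4/7 + 1/3 + 2/3 + 1/4 + 2/4 + 0/2 = 2801/420; mean = 2801/420 ÷ 16 = 2801/6720 = 0.416815… → 0.417.

0.417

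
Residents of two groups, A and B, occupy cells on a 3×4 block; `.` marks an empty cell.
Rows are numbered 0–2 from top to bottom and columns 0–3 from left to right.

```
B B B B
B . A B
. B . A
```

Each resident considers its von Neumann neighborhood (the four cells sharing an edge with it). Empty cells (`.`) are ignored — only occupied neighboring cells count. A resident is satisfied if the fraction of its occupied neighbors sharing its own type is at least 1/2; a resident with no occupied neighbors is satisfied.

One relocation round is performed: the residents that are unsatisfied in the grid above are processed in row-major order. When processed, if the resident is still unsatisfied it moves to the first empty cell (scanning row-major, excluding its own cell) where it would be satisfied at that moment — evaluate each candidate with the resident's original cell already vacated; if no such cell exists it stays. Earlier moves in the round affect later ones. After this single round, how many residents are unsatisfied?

1

Initially unsatisfied (in order): (1,2), (1,3), (2,3).
  (1,2) → (2,2).
  (1,3): now satisfied by earlier moves; stays.
  (2,3): now satisfied by earlier moves; stays.
Resulting grid:
B B B B
B . . B
. B A A
Unsatisfied now: (2,1).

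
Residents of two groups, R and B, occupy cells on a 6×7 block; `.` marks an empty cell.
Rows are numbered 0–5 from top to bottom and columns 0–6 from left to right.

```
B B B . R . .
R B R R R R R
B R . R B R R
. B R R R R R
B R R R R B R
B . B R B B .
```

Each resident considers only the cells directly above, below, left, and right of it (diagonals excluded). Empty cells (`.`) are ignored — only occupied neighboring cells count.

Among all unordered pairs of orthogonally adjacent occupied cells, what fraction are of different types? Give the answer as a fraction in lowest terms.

Scan each occupied cell's neighbors to the right and below so each pair is counted once.
From row 0: 2 unlike of 6 pairs (running 2/6).
From row 1: 5 unlike of 12 pairs (running 7/18).
From row 2: 5 unlike of 9 pairs (running 12/27).
From row 3: 3 unlike of 11 pairs (running 15/38).
From row 4: 5 unlike of 11 pairs (running 20/49).
From row 5: 2 unlike of 3 pairs (running 22/52).
Total adjacent occupied pairs: 52; unlike-type pairs: 22.
22/52 reduces to 11/26.

11/26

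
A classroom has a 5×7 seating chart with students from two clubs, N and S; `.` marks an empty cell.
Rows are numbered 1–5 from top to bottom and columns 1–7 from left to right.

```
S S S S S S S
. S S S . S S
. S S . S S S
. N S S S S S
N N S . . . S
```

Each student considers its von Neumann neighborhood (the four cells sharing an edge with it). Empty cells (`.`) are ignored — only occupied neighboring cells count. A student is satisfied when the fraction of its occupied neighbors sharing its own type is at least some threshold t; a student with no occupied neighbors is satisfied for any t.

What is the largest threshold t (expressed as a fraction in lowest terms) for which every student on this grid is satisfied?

1/3

Row 1: (1,1)S 1/1 · (1,2)S 3/3 · (1,3)S 3/3 · (1,4)S 3/3 · (1,5)S 2/2 · (1,6)S 3/3 · (1,7)S 2/2
Row 2: (2,2)S 3/3 · (2,3)S 4/4 · (2,4)S 2/2 · (2,6)S 3/3 · (2,7)S 3/3
Row 3: (3,2)S 2/3 · (3,3)S 3/3 · (3,5)S 2/2 · (3,6)S 4/4 · (3,7)S 3/3
Row 4: (4,2)N 1/3 · (4,3)S 3/4 · (4,4)S 2/2 · (4,5)S 3/3 · (4,6)S 3/3 · (4,7)S 3/3
Row 5: (5,1)N 1/1 · (5,2)N 2/3 · (5,3)S 1/2 · (5,7)S 1/1
The smallest same-type fraction is 1/3 at (4,2), which reduces to 1/3. Any threshold above that leaves this student unsatisfied.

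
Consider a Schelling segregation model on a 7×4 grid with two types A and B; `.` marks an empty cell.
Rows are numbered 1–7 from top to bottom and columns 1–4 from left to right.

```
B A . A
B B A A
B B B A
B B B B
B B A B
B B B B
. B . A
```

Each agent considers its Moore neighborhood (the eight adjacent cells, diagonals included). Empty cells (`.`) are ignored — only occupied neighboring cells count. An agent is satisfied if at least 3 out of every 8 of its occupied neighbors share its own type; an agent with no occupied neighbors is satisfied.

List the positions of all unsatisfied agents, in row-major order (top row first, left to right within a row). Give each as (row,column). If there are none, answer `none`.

(1,1)B 2/3 ✓
(1,2)A 1/4 ✗
(1,4)A 2/2 ✓
(2,1)B 4/5 ✓
(2,2)B 5/7 ✓
(2,3)A 4/7 ✓
(2,4)A 3/4 ✓
(3,1)B 5/5 ✓
(3,2)B 7/8 ✓
(3,3)B 5/8 ✓
(3,4)A 2/5 ✓
(4,1)B 5/5 ✓
(4,2)B 7/8 ✓
(4,3)B 6/8 ✓
(4,4)B 3/5 ✓
(5,1)B 5/5 ✓
(5,2)B 7/8 ✓
(5,3)A 0/8 ✗
(5,4)B 4/5 ✓
(6,1)B 4/4 ✓
(6,2)B 5/6 ✓
(6,3)B 5/7 ✓
(6,4)B 2/4 ✓
(7,2)B 3/3 ✓
(7,4)A 0/2 ✗

(1,2), (5,3), (7,4)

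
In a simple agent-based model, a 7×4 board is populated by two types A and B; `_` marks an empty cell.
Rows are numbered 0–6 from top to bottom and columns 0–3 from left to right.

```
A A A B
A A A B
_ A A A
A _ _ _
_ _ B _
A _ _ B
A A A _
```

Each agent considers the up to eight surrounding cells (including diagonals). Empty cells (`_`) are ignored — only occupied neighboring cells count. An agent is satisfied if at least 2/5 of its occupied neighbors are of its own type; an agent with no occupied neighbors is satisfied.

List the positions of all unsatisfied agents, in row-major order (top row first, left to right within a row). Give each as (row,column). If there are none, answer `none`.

(0,3), (1,3)

(0,0)A 3/3 ok
(0,1)A 5/5 ok
(0,2)A 3/5 ok
(0,3)B 1/3 unhappy
(1,0)A 4/4 ok
(1,1)A 7/7 ok
(1,2)A 6/8 ok
(1,3)B 1/5 unhappy
(2,1)A 5/5 ok
(2,2)A 4/5 ok
(2,3)A 2/3 ok
(3,0)A 1/1 ok
(4,2)B 1/1 ok
(5,0)A 2/2 ok
(5,3)B 1/2 ok
(6,0)A 2/2 ok
(6,1)A 3/3 ok
(6,2)A 1/2 ok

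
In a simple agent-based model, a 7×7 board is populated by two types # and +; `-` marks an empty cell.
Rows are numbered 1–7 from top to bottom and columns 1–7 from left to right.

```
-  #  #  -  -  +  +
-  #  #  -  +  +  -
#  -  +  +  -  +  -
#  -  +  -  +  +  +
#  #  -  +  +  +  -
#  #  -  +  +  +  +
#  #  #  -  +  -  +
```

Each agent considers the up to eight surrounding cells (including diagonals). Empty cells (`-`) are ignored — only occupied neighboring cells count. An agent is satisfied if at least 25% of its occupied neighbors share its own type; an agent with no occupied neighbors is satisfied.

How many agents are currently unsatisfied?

0

(1,2)# 3/3 ✓
(1,3)# 3/3 ✓
(1,6)+ 3/3 ✓
(1,7)+ 2/2 ✓
(2,2)# 4/5 ✓
(2,3)# 3/5 ✓
(2,5)+ 4/4 ✓
(2,6)+ 4/4 ✓
(3,1)# 2/2 ✓
(3,3)+ 2/4 ✓
(3,4)+ 4/5 ✓
(3,6)+ 5/5 ✓
(4,1)# 3/3 ✓
(4,3)+ 3/4 ✓
(4,5)+ 6/6 ✓
(4,6)+ 5/5 ✓
(4,7)+ 3/3 ✓
(5,1)# 4/4 ✓
(5,2)# 4/5 ✓
(5,4)+ 5/5 ✓
(5,5)+ 7/7 ✓
(5,6)+ 7/7 ✓
(6,1)# 5/5 ✓
(6,2)# 6/6 ✓
(6,4)+ 4/5 ✓
(6,5)+ 6/6 ✓
(6,6)+ 6/6 ✓
(6,7)+ 3/3 ✓
(7,1)# 3/3 ✓
(7,2)# 4/4 ✓
(7,3)# 2/3 ✓
(7,5)+ 3/3 ✓
(7,7)+ 2/2 ✓
Every one meets the threshold.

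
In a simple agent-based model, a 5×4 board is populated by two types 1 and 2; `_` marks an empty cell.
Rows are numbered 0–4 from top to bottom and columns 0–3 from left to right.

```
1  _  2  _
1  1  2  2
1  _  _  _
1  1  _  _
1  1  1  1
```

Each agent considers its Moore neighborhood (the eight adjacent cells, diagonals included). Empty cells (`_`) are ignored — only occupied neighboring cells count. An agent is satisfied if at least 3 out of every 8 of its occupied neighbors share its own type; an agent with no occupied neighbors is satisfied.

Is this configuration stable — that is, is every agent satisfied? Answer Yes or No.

Yes

(0,0)1 2/2 satisfied
(0,2)2 2/3 satisfied
(1,0)1 3/3 satisfied
(1,1)1 3/5 satisfied
(1,2)2 2/3 satisfied
(1,3)2 2/2 satisfied
(2,0)1 4/4 satisfied
(3,0)1 4/4 satisfied
(3,1)1 5/5 satisfied
(4,0)1 3/3 satisfied
(4,1)1 4/4 satisfied
(4,2)1 3/3 satisfied
(4,3)1 1/1 satisfied
All meet the threshold, so the configuration is stable.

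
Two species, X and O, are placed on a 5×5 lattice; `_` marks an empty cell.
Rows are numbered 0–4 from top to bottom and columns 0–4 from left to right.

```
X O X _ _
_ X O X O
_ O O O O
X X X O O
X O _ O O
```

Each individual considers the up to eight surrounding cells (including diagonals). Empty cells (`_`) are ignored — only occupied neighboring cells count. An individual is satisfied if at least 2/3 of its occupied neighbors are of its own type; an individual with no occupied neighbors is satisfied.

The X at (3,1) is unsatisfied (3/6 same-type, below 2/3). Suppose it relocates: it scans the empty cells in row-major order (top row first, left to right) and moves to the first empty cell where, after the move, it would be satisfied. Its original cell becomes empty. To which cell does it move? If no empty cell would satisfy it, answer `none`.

Vacating (3,1). Empty cells in order:
  (0,3): 2/4 same-type → still unsatisfied.
  (0,4): 1/2 same-type → still unsatisfied.
  (1,0): 2/4 same-type → still unsatisfied.
  (2,0): 2/3 same-type → satisfied — stop here.

(2,0)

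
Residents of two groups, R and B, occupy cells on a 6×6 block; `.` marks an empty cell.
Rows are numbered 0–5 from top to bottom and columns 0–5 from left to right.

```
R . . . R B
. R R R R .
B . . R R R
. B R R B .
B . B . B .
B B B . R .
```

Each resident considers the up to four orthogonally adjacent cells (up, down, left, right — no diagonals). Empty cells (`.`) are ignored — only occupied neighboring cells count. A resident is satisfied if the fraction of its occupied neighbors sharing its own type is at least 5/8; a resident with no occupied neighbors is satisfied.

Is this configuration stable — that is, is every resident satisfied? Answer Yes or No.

No

(0,0)R 0/0 ok
(0,4)R 1/2 unhappy
(0,5)B 0/1 unhappy
(1,1)R 1/1 ok
(1,2)R 2/2 ok
(1,3)R 3/3 ok
(1,4)R 3/3 ok
(2,0)B 0/0 ok
(2,3)R 3/3 ok
(2,4)R 3/4 ok
(2,5)R 1/1 ok
(3,1)B 0/1 unhappy
(3,2)R 1/3 unhappy
(3,3)R 2/3 ok
(3,4)B 1/3 unhappy
(4,0)B 1/1 ok
(4,2)B 1/2 unhappy
(4,4)B 1/2 unhappy
(5,0)B 2/2 ok
(5,1)B 2/2 ok
(5,2)B 2/2 ok
(5,4)R 0/1 unhappy
For instance (0,4) has only 1/2 same-type neighbors, below 5/8.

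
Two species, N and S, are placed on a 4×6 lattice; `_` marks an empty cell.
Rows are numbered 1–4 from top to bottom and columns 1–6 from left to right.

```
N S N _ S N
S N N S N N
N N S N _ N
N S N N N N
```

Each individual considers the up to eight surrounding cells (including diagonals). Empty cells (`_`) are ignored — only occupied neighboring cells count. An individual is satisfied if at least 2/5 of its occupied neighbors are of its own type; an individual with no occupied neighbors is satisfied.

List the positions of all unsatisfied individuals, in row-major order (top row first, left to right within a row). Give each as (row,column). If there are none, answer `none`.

(1,1)N 1/3 ✗
(1,2)S 1/5 ✗
(1,3)N 2/4 ✓
(1,5)S 1/4 ✗
(1,6)N 2/3 ✓
(2,1)S 1/5 ✗
(2,2)N 5/8 ✓
(2,3)N 4/7 ✓
(2,4)S 2/6 ✗
(2,5)N 4/6 ✓
(2,6)N 3/4 ✓
(3,1)N 3/5 ✓
(3,2)N 5/8 ✓
(3,3)S 2/8 ✗
(3,4)N 5/7 ✓
(3,6)N 4/4 ✓
(4,1)N 2/3 ✓
(4,2)S 1/5 ✗
(4,3)N 3/5 ✓
(4,4)N 3/4 ✓
(4,5)N 4/4 ✓
(4,6)N 2/2 ✓

(1,1), (1,2), (1,5), (2,1), (2,4), (3,3), (4,2)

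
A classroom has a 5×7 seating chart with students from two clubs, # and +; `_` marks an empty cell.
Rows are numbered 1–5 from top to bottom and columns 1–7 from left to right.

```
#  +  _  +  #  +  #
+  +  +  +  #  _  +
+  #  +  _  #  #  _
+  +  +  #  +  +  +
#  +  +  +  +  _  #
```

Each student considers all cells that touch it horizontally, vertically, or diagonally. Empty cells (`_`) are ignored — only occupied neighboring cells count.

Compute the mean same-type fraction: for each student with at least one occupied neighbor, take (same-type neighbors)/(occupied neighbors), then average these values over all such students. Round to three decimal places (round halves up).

Row 1: (1,1)# 0/3 · (1,2)+ 3/4 · (1,4)+ 2/4 · (1,5)# 1/4 · (1,6)+ 1/4 · (1,7)# 0/2
Row 2: (2,1)+ 3/5 · (2,2)+ 5/7 · (2,3)+ 5/6 · (2,4)+ 3/6 · (2,5)# 3/6 · (2,7)+ 1/3
Row 3: (3,1)+ 4/5 · (3,2)# 0/8 · (3,3)+ 5/7 · (3,5)# 3/6 · (3,6)# 2/6
Row 4: (4,1)+ 3/5 · (4,2)+ 6/8 · (4,3)+ 5/7 · (4,4)# 1/7 · (4,5)+ 3/6 · (4,6)+ 3/6 · (4,7)+ 1/3
Row 5: (5,1)# 0/3 · (5,2)+ 4/5 · (5,3)+ 4/5 · (5,4)+ 4/5 · (5,5)+ 3/4 · (5,7)# 0/2
Sum over 30 students: 0/3 + 3/4 + 2/4 + 1/4 + 1/4 + 0/2 + 3/5 + 5/7 + 5/6 + 3/6 + 3/6 + 1/3 + 4/5 + 0/8 + 5/7 + 3/6 + 2/6 + 3/5 + 6/8 + 5/7 + 1/7 + 3/6 + 3/6 + 1/3 + 0/3 + 4/5 + 4/5 + 4/5 + 3/4 + 0/2 = 5993/420; mean = 5993/420 ÷ 30 = 5993/12600 = 0.475634… → 0.476.

0.476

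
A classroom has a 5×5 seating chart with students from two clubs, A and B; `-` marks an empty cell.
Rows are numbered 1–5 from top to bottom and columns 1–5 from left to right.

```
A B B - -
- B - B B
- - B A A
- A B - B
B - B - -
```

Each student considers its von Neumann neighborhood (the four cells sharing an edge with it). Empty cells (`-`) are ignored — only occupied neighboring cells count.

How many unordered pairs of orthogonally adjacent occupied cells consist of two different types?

6

Scan each occupied cell's neighbors to the right and below so each pair is counted once.
From row 1: 1 unlike of 3 pairs (running 1/3).
From row 2: 2 unlike of 3 pairs (running 3/6).
From row 3: 2 unlike of 4 pairs (running 5/10).
From row 4: 1 unlike of 2 pairs (running 6/12).
Total adjacent occupied pairs: 12; unlike-type pairs: 6.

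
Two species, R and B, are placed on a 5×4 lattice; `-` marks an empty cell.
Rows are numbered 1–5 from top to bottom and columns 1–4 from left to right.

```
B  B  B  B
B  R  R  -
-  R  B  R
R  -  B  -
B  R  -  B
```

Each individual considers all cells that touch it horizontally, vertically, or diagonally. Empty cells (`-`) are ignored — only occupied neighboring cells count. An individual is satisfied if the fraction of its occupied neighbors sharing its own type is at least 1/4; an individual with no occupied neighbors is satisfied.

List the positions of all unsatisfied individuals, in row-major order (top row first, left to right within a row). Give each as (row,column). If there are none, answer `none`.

Row 1: (1,1)B 2/3 ok · (1,2)B 3/5 ok · (1,3)B 2/4 ok · (1,4)B 1/2 ok
Row 2: (2,1)B 2/4 ok · (2,2)R 2/7 ok · (2,3)R 3/7 ok
Row 3: (3,2)R 3/6 ok · (3,3)B 1/5 unhappy · (3,4)R 1/3 ok
Row 4: (4,1)R 2/3 ok · (4,3)B 2/5 ok
Row 5: (5,1)B 0/2 unhappy · (5,2)R 1/3 ok · (5,4)B 1/1 ok

(3,3), (5,1)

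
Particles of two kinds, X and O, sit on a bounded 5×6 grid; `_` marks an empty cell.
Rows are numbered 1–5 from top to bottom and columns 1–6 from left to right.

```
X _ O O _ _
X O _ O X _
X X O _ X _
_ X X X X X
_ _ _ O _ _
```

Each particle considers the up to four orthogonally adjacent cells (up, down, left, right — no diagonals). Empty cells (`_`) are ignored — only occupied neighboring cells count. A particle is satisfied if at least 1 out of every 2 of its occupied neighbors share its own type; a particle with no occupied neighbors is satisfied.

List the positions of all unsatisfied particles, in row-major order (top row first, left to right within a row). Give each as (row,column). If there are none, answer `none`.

(1,1)X 1/1 ok
(1,3)O 1/1 ok
(1,4)O 2/2 ok
(2,1)X 2/3 ok
(2,2)O 0/2 unhappy
(2,4)O 1/2 ok
(2,5)X 1/2 ok
(3,1)X 2/2 ok
(3,2)X 2/4 ok
(3,3)O 0/2 unhappy
(3,5)X 2/2 ok
(4,2)X 2/2 ok
(4,3)X 2/3 ok
(4,4)X 2/3 ok
(4,5)X 3/3 ok
(4,6)X 1/1 ok
(5,4)O 0/1 unhappy

(2,2), (3,3), (5,4)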